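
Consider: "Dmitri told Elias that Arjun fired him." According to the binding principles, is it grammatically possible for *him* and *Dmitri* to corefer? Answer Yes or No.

*him* is a pronoun; Principle B requires it to be free in its binding domain — the clause headed by 'fired'.
— Dmitri: subject of the matrix clause; c-commands the pronoun but lies outside its binding domain — allowed.

Yes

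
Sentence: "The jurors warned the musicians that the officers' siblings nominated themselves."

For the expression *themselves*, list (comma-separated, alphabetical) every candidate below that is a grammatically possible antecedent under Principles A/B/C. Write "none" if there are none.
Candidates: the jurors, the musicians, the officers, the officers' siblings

*themselves* is a reflexive; Principle A requires it to be bound within its binding domain — the clause headed by 'nominated'.
— the jurors: subject of the matrix clause; c-commands the reflexive but lies outside its binding domain — cannot bind it (Principle A).
— the musicians: object of the matrix clause; c-commands the reflexive but lies outside its binding domain — cannot bind it (Principle A).
— the officers: possessor inside the subject DP of the clause headed by 'nominated'; does not c-command the reflexive — cannot bind it (Principle A).
— the officers' siblings: subject of the clause headed by 'nominated'; c-commands the reflexive within its binding domain — allowed (Principle A).

the officers' siblings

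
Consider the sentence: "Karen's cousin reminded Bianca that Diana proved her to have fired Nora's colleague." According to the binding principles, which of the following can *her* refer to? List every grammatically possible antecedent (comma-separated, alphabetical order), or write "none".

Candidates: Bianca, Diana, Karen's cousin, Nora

*her* is a pronoun; Principle B requires it to be free in its binding domain — the clause headed by 'proved'.
— Bianca: object of the matrix clause; c-commands the pronoun but lies outside its binding domain — allowed.
— Diana: subject of the clause headed by 'proved'; c-commands the pronoun within its binding domain — blocked (Principle B).
— Karen's cousin: subject of the matrix clause; c-commands the pronoun but lies outside its binding domain — allowed.
— Nora: possessor inside the object DP of the clause headed by 'fired'; is c-commanded by the pronoun; coreference would bind this R-expression — blocked (Principle C).

Bianca, Karen's cousin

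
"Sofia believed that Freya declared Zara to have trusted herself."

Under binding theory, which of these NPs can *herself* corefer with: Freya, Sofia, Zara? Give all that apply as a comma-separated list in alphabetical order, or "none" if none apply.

*herself* is a reflexive; Principle A requires it to be bound within its binding domain — the clause headed by 'trusted'.
— Freya: subject of the clause headed by 'declared'; c-commands the reflexive but lies outside its binding domain — cannot bind it (Principle A).
— Sofia: subject of the matrix clause; c-commands the reflexive but lies outside its binding domain — cannot bind it (Principle A).
— Zara: subject of the clause headed by 'trusted'; c-commands the reflexive within its binding domain — allowed (Principle A).

Zara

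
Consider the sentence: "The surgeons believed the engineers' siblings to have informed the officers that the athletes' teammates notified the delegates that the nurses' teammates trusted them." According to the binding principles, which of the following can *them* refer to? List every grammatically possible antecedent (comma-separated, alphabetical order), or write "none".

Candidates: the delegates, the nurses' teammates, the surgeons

*them* is a pronoun; Principle B requires it to be free in its binding domain — the clause headed by 'trusted'.
— the delegates: object of the clause headed by 'notified'; c-commands the pronoun but lies outside its binding domain — allowed.
— the nurses' teammates: subject of the clause headed by 'trusted'; c-commands the pronoun within its binding domain — blocked (Principle B).
— the surgeons: subject of the matrix clause; c-commands the pronoun but lies outside its binding domain — allowed.

the delegates, the surgeons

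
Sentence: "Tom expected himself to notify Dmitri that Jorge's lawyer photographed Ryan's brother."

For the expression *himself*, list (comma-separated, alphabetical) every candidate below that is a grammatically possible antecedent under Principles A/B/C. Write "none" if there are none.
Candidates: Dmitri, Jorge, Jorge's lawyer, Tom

*himself* is a reflexive; Principle A requires it to be bound within its binding domain — the matrix clause.
— Dmitri: object of the clause headed by 'notify'; does not c-command the reflexive — cannot bind it (Principle A).
— Jorge: possessor inside the subject DP of the clause headed by 'photographed'; does not c-command the reflexive — cannot bind it (Principle A).
— Jorge's lawyer: subject of the clause headed by 'photographed'; does not c-command the reflexive — cannot bind it (Principle A).
— Tom: subject of the matrix clause; c-commands the reflexive within its binding domain — allowed (Principle A).

Tom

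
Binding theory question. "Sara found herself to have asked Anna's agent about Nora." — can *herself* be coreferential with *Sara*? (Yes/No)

Yes

*herself* is a reflexive; Principle A requires it to be bound within its binding domain — the matrix clause.
— Sara: subject of the matrix clause; c-commands the reflexive within its binding domain — allowed (Principle A).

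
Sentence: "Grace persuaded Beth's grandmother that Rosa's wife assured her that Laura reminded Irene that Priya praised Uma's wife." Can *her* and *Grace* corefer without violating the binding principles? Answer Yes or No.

Yes

*Grace* is an R-expression; Principle C requires it to be free (not bound by any c-commanding expression).
— her: object of the clause headed by 'assured'; the pronoun does not c-command the R-expression — coreference allowed.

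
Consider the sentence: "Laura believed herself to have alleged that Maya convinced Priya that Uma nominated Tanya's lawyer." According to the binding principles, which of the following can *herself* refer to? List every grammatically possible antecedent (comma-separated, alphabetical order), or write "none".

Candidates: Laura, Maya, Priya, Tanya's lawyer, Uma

*herself* is a reflexive; Principle A requires it to be bound within its binding domain — the matrix clause.
— Laura: subject of the matrix clause; c-commands the reflexive within its binding domain — allowed (Principle A).
— Maya: subject of the clause headed by 'convinced'; does not c-command the reflexive — cannot bind it (Principle A).
— Priya: object of the clause headed by 'convinced'; does not c-command the reflexive — cannot bind it (Principle A).
— Tanya's lawyer: object of the clause headed by 'nominated'; does not c-command the reflexive — cannot bind it (Principle A).
— Uma: subject of the clause headed by 'nominated'; does not c-command the reflexive — cannot bind it (Principle A).

Laura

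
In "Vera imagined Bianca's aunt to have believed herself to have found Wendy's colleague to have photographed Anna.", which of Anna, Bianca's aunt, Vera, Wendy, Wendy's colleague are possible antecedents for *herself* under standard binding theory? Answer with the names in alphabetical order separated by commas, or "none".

*herself* is a reflexive; Principle A requires it to be bound within its binding domain — the clause headed by 'believed'.
— Anna: object of the clause headed by 'photographed'; does not c-command the reflexive — cannot bind it (Principle A).
— Bianca's aunt: subject of the clause headed by 'believed'; c-commands the reflexive within its binding domain — allowed (Principle A).
— Vera: subject of the matrix clause; c-commands the reflexive but lies outside its binding domain — cannot bind it (Principle A).
— Wendy: possessor inside the subject DP of the clause headed by 'photographed'; does not c-command the reflexive — cannot bind it (Principle A).
— Wendy's colleague: subject of the clause headed by 'photographed'; does not c-command the reflexive — cannot bind it (Principle A).

Bianca's aunt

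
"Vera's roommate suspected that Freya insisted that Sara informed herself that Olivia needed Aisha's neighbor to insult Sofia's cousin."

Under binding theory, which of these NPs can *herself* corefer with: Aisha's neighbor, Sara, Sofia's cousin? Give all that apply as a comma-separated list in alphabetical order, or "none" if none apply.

*herself* is a reflexive; Principle A requires it to be bound within its binding domain — the clause headed by 'informed'.
— Aisha's neighbor: subject of the clause headed by 'insult'; does not c-command the reflexive — cannot bind it (Principle A).
— Sara: subject of the clause headed by 'informed'; c-commands the reflexive within its binding domain — allowed (Principle A).
— Sofia's cousin: object of the clause headed by 'insult'; does not c-command the reflexive — cannot bind it (Principle A).

Sara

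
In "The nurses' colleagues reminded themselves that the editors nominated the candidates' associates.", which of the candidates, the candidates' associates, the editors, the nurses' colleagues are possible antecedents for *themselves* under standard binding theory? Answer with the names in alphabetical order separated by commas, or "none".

the nurses' colleagues

*themselves* is a reflexive; Principle A requires it to be bound within its binding domain — the matrix clause.
— the candidates: possessor inside the object DP of the clause headed by 'nominated'; does not c-command the reflexive — cannot bind it (Principle A).
— the candidates' associates: object of the clause headed by 'nominated'; does not c-command the reflexive — cannot bind it (Principle A).
— the editors: subject of the clause headed by 'nominated'; does not c-command the reflexive — cannot bind it (Principle A).
— the nurses' colleagues: subject of the matrix clause; c-commands the reflexive within its binding domain — allowed (Principle A).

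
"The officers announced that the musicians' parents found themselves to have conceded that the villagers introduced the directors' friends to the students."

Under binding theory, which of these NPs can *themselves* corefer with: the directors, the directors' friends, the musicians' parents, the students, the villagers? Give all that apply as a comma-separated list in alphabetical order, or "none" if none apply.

*themselves* is a reflexive; Principle A requires it to be bound within its binding domain — the clause headed by 'found'.
— the directors: possessor inside the object DP of the clause headed by 'introduced'; does not c-command the reflexive — cannot bind it (Principle A).
— the directors' friends: object of the clause headed by 'introduced'; does not c-command the reflexive — cannot bind it (Principle A).
— the musicians' parents: subject of the clause headed by 'found'; c-commands the reflexive within its binding domain — allowed (Principle A).
— the students: second object of the clause headed by 'introduced'; does not c-command the reflexive — cannot bind it (Principle A).
— the villagers: subject of the clause headed by 'introduced'; does not c-command the reflexive — cannot bind it (Principle A).

the musicians' parents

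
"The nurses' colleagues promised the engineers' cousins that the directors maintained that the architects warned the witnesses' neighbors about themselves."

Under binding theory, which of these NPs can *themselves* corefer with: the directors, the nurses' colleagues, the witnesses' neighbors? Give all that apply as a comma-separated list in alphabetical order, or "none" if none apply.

the witnesses' neighbors

*themselves* is a reflexive; Principle A requires it to be bound within its binding domain — the clause headed by 'warned'.
— the directors: subject of the clause headed by 'maintained'; c-commands the reflexive but lies outside its binding domain — cannot bind it (Principle A).
— the nurses' colleagues: subject of the matrix clause; c-commands the reflexive but lies outside its binding domain — cannot bind it (Principle A).
— the witnesses' neighbors: object of the clause headed by 'warned'; c-commands the reflexive within its binding domain — allowed (Principle A).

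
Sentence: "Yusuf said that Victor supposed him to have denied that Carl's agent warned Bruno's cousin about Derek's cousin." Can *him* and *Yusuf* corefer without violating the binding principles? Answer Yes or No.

*Yusuf* is an R-expression; Principle C requires it to be free (not bound by any c-commanding expression).
— him: subject of the clause headed by 'denied'; the pronoun does not c-command the R-expression — coreference allowed.

Yes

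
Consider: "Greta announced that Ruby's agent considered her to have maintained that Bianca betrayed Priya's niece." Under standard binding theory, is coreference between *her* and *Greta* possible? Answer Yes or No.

*Greta* is an R-expression; Principle C requires it to be free (not bound by any c-commanding expression).
— her: subject of the clause headed by 'maintained'; the pronoun does not c-command the R-expression — coreference allowed.

Yes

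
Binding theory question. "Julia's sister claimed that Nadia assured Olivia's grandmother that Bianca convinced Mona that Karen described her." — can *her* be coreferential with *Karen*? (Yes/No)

*her* is a pronoun; Principle B requires it to be free in its binding domain — the clause headed by 'described'.
— Karen: subject of the clause headed by 'described'; c-commands the pronoun within its binding domain — blocked (Principle B).

No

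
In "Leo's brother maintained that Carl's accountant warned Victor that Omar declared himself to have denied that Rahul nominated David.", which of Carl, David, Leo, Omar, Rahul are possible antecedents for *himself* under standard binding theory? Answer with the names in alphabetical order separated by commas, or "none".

*himself* is a reflexive; Principle A requires it to be bound within its binding domain — the clause headed by 'declared'.
— Carl: possessor inside the subject DP of the clause headed by 'warned'; does not c-command the reflexive — cannot bind it (Principle A).
— David: object of the clause headed by 'nominated'; does not c-command the reflexive — cannot bind it (Principle A).
— Leo: possessor inside the subject DP of the matrix clause; does not c-command the reflexive — cannot bind it (Principle A).
— Omar: subject of the clause headed by 'declared'; c-commands the reflexive within its binding domain — allowed (Principle A).
— Rahul: subject of the clause headed by 'nominated'; does not c-command the reflexive — cannot bind it (Principle A).

Omar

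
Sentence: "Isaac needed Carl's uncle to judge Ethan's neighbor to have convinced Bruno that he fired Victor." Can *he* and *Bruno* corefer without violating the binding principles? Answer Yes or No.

*Bruno* is an R-expression; Principle C requires it to be free (not bound by any c-commanding expression).
— he: subject of the clause headed by 'fired'; the pronoun does not c-command the R-expression — coreference allowed.

Yes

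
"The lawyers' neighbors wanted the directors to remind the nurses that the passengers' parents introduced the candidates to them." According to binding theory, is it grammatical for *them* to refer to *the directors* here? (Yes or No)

*the directors* is an R-expression; Principle C requires it to be free (not bound by any c-commanding expression).
— them: second object of the clause headed by 'introduced'; the pronoun does not c-command the R-expression — coreference allowed.

Yes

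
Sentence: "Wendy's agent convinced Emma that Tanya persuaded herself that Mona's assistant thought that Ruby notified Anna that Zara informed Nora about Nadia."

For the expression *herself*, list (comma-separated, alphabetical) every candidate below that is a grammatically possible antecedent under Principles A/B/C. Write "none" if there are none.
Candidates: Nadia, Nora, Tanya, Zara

Tanya

*herself* is a reflexive; Principle A requires it to be bound within its binding domain — the clause headed by 'persuaded'.
— Nadia: second object of the clause headed by 'informed'; does not c-command the reflexive — cannot bind it (Principle A).
— Nora: object of the clause headed by 'informed'; does not c-command the reflexive — cannot bind it (Principle A).
— Tanya: subject of the clause headed by 'persuaded'; c-commands the reflexive within its binding domain — allowed (Principle A).
— Zara: subject of the clause headed by 'informed'; does not c-command the reflexive — cannot bind it (Principle A).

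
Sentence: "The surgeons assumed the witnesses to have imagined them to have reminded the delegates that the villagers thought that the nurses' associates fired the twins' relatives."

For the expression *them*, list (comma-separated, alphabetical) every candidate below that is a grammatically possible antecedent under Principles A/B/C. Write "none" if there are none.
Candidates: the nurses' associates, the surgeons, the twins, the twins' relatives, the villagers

the surgeons

*them* is a pronoun; Principle B requires it to be free in its binding domain — the clause headed by 'imagined'.
— the nurses' associates: subject of the clause headed by 'fired'; is c-commanded by the pronoun; coreference would bind this R-expression — blocked (Principle C).
— the surgeons: subject of the matrix clause; c-commands the pronoun but lies outside its binding domain — allowed.
— the twins: possessor inside the object DP of the clause headed by 'fired'; is c-commanded by the pronoun; coreference would bind this R-expression — blocked (Principle C).
— the twins' relatives: object of the clause headed by 'fired'; is c-commanded by the pronoun; coreference would bind this R-expression — blocked (Principle C).
— the villagers: subject of the clause headed by 'thought'; is c-commanded by the pronoun; coreference would bind this R-expression — blocked (Principle C).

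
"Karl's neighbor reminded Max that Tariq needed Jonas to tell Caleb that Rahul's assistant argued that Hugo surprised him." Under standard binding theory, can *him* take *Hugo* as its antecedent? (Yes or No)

No

*him* is a pronoun; Principle B requires it to be free in its binding domain — the clause headed by 'surprised'.
— Hugo: subject of the clause headed by 'surprised'; c-commands the pronoun within its binding domain — blocked (Principle B).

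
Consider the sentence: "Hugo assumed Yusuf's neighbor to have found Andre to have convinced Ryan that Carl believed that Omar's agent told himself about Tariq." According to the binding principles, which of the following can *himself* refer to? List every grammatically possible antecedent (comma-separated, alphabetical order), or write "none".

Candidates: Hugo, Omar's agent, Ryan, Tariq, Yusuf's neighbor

*himself* is a reflexive; Principle A requires it to be bound within its binding domain — the clause headed by 'told'.
— Hugo: subject of the matrix clause; c-commands the reflexive but lies outside its binding domain — cannot bind it (Principle A).
— Omar's agent: subject of the clause headed by 'told'; c-commands the reflexive within its binding domain — allowed (Principle A).
— Ryan: object of the clause headed by 'convinced'; c-commands the reflexive but lies outside its binding domain — cannot bind it (Principle A).
— Tariq: second object of the clause headed by 'told'; does not c-command the reflexive — cannot bind it (Principle A).
— Yusuf's neighbor: subject of the clause headed by 'found'; c-commands the reflexive but lies outside its binding domain — cannot bind it (Principle A).

Omar's agent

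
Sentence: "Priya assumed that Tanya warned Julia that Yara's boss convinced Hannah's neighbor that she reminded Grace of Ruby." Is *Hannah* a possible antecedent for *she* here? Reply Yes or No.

Yes

*she* is a pronoun; Principle B requires it to be free in its binding domain — the clause headed by 'reminded'.
— Hannah: possessor inside the object DP of the clause headed by 'convinced'; does not c-command the pronoun — Principle B does not apply; allowed.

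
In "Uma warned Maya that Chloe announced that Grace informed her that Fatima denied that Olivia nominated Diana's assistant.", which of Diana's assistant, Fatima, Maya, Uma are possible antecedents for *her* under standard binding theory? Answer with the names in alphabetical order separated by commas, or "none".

*her* is a pronoun; Principle B requires it to be free in its binding domain — the clause headed by 'informed'.
— Diana's assistant: object of the clause headed by 'nominated'; is c-commanded by the pronoun; coreference would bind this R-expression — blocked (Principle C).
— Fatima: subject of the clause headed by 'denied'; is c-commanded by the pronoun; coreference would bind this R-expression — blocked (Principle C).
— Maya: object of the matrix clause; c-commands the pronoun but lies outside its binding domain — allowed.
— Uma: subject of the matrix clause; c-commands the pronoun but lies outside its binding domain — allowed.

Maya, Uma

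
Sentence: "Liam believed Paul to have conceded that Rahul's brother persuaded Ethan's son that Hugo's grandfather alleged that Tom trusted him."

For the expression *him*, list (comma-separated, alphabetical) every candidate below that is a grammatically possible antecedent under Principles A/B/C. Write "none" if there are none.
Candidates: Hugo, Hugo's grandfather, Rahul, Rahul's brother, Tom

*him* is a pronoun; Principle B requires it to be free in its binding domain — the clause headed by 'trusted'.
— Hugo: possessor inside the subject DP of the clause headed by 'alleged'; does not c-command the pronoun — Principle B does not apply; allowed.
— Hugo's grandfather: subject of the clause headed by 'alleged'; c-commands the pronoun but lies outside its binding domain — allowed.
— Rahul: possessor inside the subject DP of the clause headed by 'persuaded'; does not c-command the pronoun — Principle B does not apply; allowed.
— Rahul's brother: subject of the clause headed by 'persuaded'; c-commands the pronoun but lies outside its binding domain — allowed.
— Tom: subject of the clause headed by 'trusted'; c-commands the pronoun within its binding domain — blocked (Principle B).

Hugo, Hugo's grandfather, Rahul, Rahul's brother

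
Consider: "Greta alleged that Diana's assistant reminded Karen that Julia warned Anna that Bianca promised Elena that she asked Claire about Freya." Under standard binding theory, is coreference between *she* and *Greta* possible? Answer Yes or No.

*Greta* is an R-expression; Principle C requires it to be free (not bound by any c-commanding expression).
— she: subject of the clause headed by 'asked'; the pronoun does not c-command the R-expression — coreference allowed.

Yes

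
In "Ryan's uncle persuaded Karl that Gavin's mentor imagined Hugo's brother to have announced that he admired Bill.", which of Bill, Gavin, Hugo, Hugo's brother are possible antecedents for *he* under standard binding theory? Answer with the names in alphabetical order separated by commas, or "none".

Gavin, Hugo, Hugo's brother

*he* is a pronoun; Principle B requires it to be free in its binding domain — the clause headed by 'admired'.
— Bill: object of the clause headed by 'admired'; is c-commanded by the pronoun; coreference would bind this R-expression — blocked (Principle C).
— Gavin: possessor inside the subject DP of the clause headed by 'imagined'; does not c-command the pronoun — Principle B does not apply; allowed.
— Hugo: possessor inside the subject DP of the clause headed by 'announced'; does not c-command the pronoun — Principle B does not apply; allowed.
— Hugo's brother: subject of the clause headed by 'announced'; c-commands the pronoun but lies outside its binding domain — allowed.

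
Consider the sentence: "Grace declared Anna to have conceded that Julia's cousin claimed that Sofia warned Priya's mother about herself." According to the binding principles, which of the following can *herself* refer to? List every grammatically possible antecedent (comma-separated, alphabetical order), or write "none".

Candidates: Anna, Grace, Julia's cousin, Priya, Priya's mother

*herself* is a reflexive; Principle A requires it to be bound within its binding domain — the clause headed by 'warned'.
— Anna: subject of the clause headed by 'conceded'; c-commands the reflexive but lies outside its binding domain — cannot bind it (Principle A).
— Grace: subject of the matrix clause; c-commands the reflexive but lies outside its binding domain — cannot bind it (Principle A).
— Julia's cousin: subject of the clause headed by 'claimed'; c-commands the reflexive but lies outside its binding domain — cannot bind it (Principle A).
— Priya: possessor inside the object DP of the clause headed by 'warned'; does not c-command the reflexive — cannot bind it (Principle A).
— Priya's mother: object of the clause headed by 'warned'; c-commands the reflexive within its binding domain — allowed (Principle A).

Priya's mother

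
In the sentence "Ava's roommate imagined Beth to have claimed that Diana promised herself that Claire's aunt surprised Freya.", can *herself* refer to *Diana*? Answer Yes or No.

Yes

*herself* is a reflexive; Principle A requires it to be bound within its binding domain — the clause headed by 'promised'.
— Diana: subject of the clause headed by 'promised'; c-commands the reflexive within its binding domain — allowed (Principle A).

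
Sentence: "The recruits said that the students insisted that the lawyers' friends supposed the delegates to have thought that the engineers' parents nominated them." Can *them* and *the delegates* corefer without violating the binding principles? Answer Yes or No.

*the delegates* is an R-expression; Principle C requires it to be free (not bound by any c-commanding expression).
— them: object of the clause headed by 'nominated'; the pronoun does not c-command the R-expression — coreference allowed.

Yes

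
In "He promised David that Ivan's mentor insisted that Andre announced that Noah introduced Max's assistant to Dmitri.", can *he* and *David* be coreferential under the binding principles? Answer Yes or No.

No

*David* is an R-expression; Principle C requires it to be free (not bound by any c-commanding expression).
— he: subject of the matrix clause; the pronoun c-commands the R-expression — coreference blocked (Principle C).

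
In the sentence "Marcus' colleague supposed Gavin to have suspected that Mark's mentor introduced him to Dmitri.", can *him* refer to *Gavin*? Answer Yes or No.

*him* is a pronoun; Principle B requires it to be free in its binding domain — the clause headed by 'introduced'.
— Gavin: subject of the clause headed by 'suspected'; c-commands the pronoun but lies outside its binding domain — allowed.

Yes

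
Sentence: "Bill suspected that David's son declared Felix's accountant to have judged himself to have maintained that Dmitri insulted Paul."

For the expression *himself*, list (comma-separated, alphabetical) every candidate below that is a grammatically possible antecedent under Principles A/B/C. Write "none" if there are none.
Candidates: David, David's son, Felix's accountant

*himself* is a reflexive; Principle A requires it to be bound within its binding domain — the clause headed by 'judged'.
— David: possessor inside the subject DP of the clause headed by 'declared'; does not c-command the reflexive — cannot bind it (Principle A).
— David's son: subject of the clause headed by 'declared'; c-commands the reflexive but lies outside its binding domain — cannot bind it (Principle A).
— Felix's accountant: subject of the clause headed by 'judged'; c-commands the reflexive within its binding domain — allowed (Principle A).

Felix's accountant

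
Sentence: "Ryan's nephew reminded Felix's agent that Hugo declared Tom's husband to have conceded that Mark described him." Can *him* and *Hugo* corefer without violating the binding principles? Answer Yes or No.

Yes

*Hugo* is an R-expression; Principle C requires it to be free (not bound by any c-commanding expression).
— him: object of the clause headed by 'described'; the pronoun does not c-command the R-expression — coreference allowed.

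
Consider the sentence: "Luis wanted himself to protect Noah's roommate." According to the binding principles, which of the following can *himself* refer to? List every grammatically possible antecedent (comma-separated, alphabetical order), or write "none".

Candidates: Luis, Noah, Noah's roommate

Luis

*himself* is a reflexive; Principle A requires it to be bound within its binding domain — the matrix clause.
— Luis: subject of the matrix clause; c-commands the reflexive within its binding domain — allowed (Principle A).
— Noah: possessor inside the object DP of the clause headed by 'protect'; does not c-command the reflexive — cannot bind it (Principle A).
— Noah's roommate: object of the clause headed by 'protect'; does not c-command the reflexive — cannot bind it (Principle A).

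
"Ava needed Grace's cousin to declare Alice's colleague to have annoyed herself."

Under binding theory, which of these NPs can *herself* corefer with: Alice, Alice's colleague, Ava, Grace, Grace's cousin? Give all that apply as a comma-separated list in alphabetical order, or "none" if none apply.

Alice's colleague

*herself* is a reflexive; Principle A requires it to be bound within its binding domain — the clause headed by 'annoyed'.
— Alice: possessor inside the subject DP of the clause headed by 'annoyed'; does not c-command the reflexive — cannot bind it (Principle A).
— Alice's colleague: subject of the clause headed by 'annoyed'; c-commands the reflexive within its binding domain — allowed (Principle A).
— Ava: subject of the matrix clause; c-commands the reflexive but lies outside its binding domain — cannot bind it (Principle A).
— Grace: possessor inside the subject DP of the clause headed by 'declare'; does not c-command the reflexive — cannot bind it (Principle A).
— Grace's cousin: subject of the clause headed by 'declare'; c-commands the reflexive but lies outside its binding domain — cannot bind it (Principle A).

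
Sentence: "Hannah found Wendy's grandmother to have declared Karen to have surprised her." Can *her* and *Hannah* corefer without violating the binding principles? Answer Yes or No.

*Hannah* is an R-expression; Principle C requires it to be free (not bound by any c-commanding expression).
— her: object of the clause headed by 'surprised'; the pronoun does not c-command the R-expression — coreference allowed.

Yes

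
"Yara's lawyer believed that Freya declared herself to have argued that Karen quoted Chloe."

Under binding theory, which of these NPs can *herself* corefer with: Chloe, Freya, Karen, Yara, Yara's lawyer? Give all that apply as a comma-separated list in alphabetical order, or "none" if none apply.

Freya

*herself* is a reflexive; Principle A requires it to be bound within its binding domain — the clause headed by 'declared'.
— Chloe: object of the clause headed by 'quoted'; does not c-command the reflexive — cannot bind it (Principle A).
— Freya: subject of the clause headed by 'declared'; c-commands the reflexive within its binding domain — allowed (Principle A).
— Karen: subject of the clause headed by 'quoted'; does not c-command the reflexive — cannot bind it (Principle A).
— Yara: possessor inside the subject DP of the matrix clause; does not c-command the reflexive — cannot bind it (Principle A).
— Yara's lawyer: subject of the matrix clause; c-commands the reflexive but lies outside its binding domain — cannot bind it (Principle A).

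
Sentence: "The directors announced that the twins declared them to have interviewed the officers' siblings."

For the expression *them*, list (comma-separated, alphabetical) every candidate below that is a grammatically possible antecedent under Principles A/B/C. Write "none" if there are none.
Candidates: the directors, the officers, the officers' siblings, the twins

the directors

*them* is a pronoun; Principle B requires it to be free in its binding domain — the clause headed by 'declared'.
— the directors: subject of the matrix clause; c-commands the pronoun but lies outside its binding domain — allowed.
— the officers: possessor inside the object DP of the clause headed by 'interviewed'; is c-commanded by the pronoun; coreference would bind this R-expression — blocked (Principle C).
— the officers' siblings: object of the clause headed by 'interviewed'; is c-commanded by the pronoun; coreference would bind this R-expression — blocked (Principle C).
— the twins: subject of the clause headed by 'declared'; c-commands the pronoun within its binding domain — blocked (Principle B).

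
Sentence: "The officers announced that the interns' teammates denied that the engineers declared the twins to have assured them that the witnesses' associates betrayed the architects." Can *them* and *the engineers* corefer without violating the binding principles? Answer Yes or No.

Yes

*the engineers* is an R-expression; Principle C requires it to be free (not bound by any c-commanding expression).
— them: object of the clause headed by 'assured'; the pronoun does not c-command the R-expression — coreference allowed.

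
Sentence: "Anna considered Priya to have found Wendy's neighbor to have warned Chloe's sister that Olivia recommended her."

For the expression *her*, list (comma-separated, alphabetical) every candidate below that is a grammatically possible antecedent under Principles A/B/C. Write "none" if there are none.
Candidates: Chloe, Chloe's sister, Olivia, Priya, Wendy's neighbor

*her* is a pronoun; Principle B requires it to be free in its binding domain — the clause headed by 'recommended'.
— Chloe: possessor inside the object DP of the clause headed by 'warned'; does not c-command the pronoun — Principle B does not apply; allowed.
— Chloe's sister: object of the clause headed by 'warned'; c-commands the pronoun but lies outside its binding domain — allowed.
— Olivia: subject of the clause headed by 'recommended'; c-commands the pronoun within its binding domain — blocked (Principle B).
— Priya: subject of the clause headed by 'found'; c-commands the pronoun but lies outside its binding domain — allowed.
— Wendy's neighbor: subject of the clause headed by 'warned'; c-commands the pronoun but lies outside its binding domain — allowed.

Chloe, Chloe's sister, Priya, Wendy's neighbor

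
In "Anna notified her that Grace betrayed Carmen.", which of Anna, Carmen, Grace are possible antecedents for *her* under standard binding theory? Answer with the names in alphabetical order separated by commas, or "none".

*her* is a pronoun; Principle B requires it to be free in its binding domain — the matrix clause.
— Anna: subject of the matrix clause; c-commands the pronoun within its binding domain — blocked (Principle B).
— Carmen: object of the clause headed by 'betrayed'; is c-commanded by the pronoun; coreference would bind this R-expression — blocked (Principle C).
— Grace: subject of the clause headed by 'betrayed'; is c-commanded by the pronoun; coreference would bind this R-expression — blocked (Principle C).

none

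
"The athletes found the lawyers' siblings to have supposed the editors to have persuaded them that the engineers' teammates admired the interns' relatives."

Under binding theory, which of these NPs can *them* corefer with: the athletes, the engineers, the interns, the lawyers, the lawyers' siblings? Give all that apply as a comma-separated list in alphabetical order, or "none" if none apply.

the athletes, the lawyers, the lawyers' siblings

*them* is a pronoun; Principle B requires it to be free in its binding domain — the clause headed by 'persuaded'.
— the athletes: subject of the matrix clause; c-commands the pronoun but lies outside its binding domain — allowed.
— the engineers: possessor inside the subject DP of the clause headed by 'admired'; is c-commanded by the pronoun; coreference would bind this R-expression — blocked (Principle C).
— the interns: possessor inside the object DP of the clause headed by 'admired'; is c-commanded by the pronoun; coreference would bind this R-expression — blocked (Principle C).
— the lawyers: possessor inside the subject DP of the clause headed by 'supposed'; does not c-command the pronoun — Principle B does not apply; allowed.
— the lawyers' siblings: subject of the clause headed by 'supposed'; c-commands the pronoun but lies outside its binding domain — allowed.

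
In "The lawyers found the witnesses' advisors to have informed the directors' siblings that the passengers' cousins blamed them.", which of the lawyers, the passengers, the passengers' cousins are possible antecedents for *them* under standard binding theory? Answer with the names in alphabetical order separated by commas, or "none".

the lawyers, the passengers

*them* is a pronoun; Principle B requires it to be free in its binding domain — the clause headed by 'blamed'.
— the lawyers: subject of the matrix clause; c-commands the pronoun but lies outside its binding domain — allowed.
— the passengers: possessor inside the subject DP of the clause headed by 'blamed'; does not c-command the pronoun — Principle B does not apply; allowed.
— the passengers' cousins: subject of the clause headed by 'blamed'; c-commands the pronoun within its binding domain — blocked (Principle B).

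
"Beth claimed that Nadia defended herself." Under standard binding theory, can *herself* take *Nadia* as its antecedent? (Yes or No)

Yes

*herself* is a reflexive; Principle A requires it to be bound within its binding domain — the clause headed by 'defended'.
— Nadia: subject of the clause headed by 'defended'; c-commands the reflexive within its binding domain — allowed (Principle A).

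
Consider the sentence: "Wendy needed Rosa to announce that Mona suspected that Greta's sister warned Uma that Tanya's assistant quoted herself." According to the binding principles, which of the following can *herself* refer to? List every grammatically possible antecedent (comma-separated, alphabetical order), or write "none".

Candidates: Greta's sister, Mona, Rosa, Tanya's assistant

*herself* is a reflexive; Principle A requires it to be bound within its binding domain — the clause headed by 'quoted'.
— Greta's sister: subject of the clause headed by 'warned'; c-commands the reflexive but lies outside its binding domain — cannot bind it (Principle A).
— Mona: subject of the clause headed by 'suspected'; c-commands the reflexive but lies outside its binding domain — cannot bind it (Principle A).
— Rosa: subject of the clause headed by 'announce'; c-commands the reflexive but lies outside its binding domain — cannot bind it (Principle A).
— Tanya's assistant: subject of the clause headed by 'quoted'; c-commands the reflexive within its binding domain — allowed (Principle A).

Tanya's assistant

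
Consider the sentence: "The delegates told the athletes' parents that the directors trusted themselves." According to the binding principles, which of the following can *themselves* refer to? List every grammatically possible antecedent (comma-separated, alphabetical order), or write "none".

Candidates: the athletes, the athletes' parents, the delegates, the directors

*themselves* is a reflexive; Principle A requires it to be bound within its binding domain — the clause headed by 'trusted'.
— the athletes: possessor inside the object DP of the matrix clause; does not c-command the reflexive — cannot bind it (Principle A).
— the athletes' parents: object of the matrix clause; c-commands the reflexive but lies outside its binding domain — cannot bind it (Principle A).
— the delegates: subject of the matrix clause; c-commands the reflexive but lies outside its binding domain — cannot bind it (Principle A).
— the directors: subject of the clause headed by 'trusted'; c-commands the reflexive within its binding domain — allowed (Principle A).

the directors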